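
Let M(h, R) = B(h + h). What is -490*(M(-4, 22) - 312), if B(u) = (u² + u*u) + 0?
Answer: 90160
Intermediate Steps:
B(u) = 2*u² (B(u) = (u² + u²) + 0 = 2*u² + 0 = 2*u²)
M(h, R) = 8*h² (M(h, R) = 2*(h + h)² = 2*(2*h)² = 2*(4*h²) = 8*h²)
-490*(M(-4, 22) - 312) = -490*(8*(-4)² - 312) = -490*(8*16 - 312) = -490*(128 - 312) = -490*(-184) = 90160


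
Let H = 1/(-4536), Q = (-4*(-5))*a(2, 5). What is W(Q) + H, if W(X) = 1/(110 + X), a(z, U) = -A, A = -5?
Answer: 103/22680 ≈ 0.0045414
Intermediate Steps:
a(z, U) = 5 (a(z, U) = -1*(-5) = 5)
Q = 100 (Q = -4*(-5)*5 = 20*5 = 100)
H = -1/4536 ≈ -0.00022046
W(Q) + H = 1/(110 + 100) - 1/4536 = 1/210 - 1/4536 = 103/22680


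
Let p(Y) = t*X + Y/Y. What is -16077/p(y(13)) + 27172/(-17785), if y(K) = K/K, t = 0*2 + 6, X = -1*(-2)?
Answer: -286282681/231205 ≈ -1238.2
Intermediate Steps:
X = 2
t = 6 (t = 0 + 6 = 6)
y(K) = 1
p(Y) = 13 (p(Y) = 6*2 + Y/Y = 12 + 1 = 13)
-16077/p(y(13)) + 27172/(-17785) = -16077/13 + 27172/(-17785) = -16077*1/13 + 27172*(-1/17785) = -16077/13 - 27172/17785 = -286282681/231205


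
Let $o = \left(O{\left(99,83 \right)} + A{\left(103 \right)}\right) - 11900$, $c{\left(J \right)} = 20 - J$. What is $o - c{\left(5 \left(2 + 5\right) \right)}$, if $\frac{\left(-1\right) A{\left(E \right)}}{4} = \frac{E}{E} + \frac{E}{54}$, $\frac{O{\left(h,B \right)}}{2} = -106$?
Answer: $- \frac{326933}{27} \approx -12109.0$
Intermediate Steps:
$O{\left(h,B \right)} = -212$ ($O{\left(h,B \right)} = 2 \left(-106\right) = -212$)
$A{\left(E \right)} = -4 - \frac{2 E}{27}$ ($A{\left(E \right)} = - 4 \left(\frac{E}{E} + \frac{E}{54}\right) = - 4 \left(1 + E \frac{1}{54}\right) = - 4 \left(1 + \frac{E}{54}\right) = -4 - \frac{2 E}{27}$)
$o = - \frac{327338}{27}$ ($o = \left(-212 - \frac{314}{27}\right) - 11900 = - \frac{6038}{27} - 11900 = - \frac{327338}{27} \approx -12124.0$)
$o - c{\left(5 \left(2 + 5\right) \right)} = - \frac{327338}{27} - \left(20 - 5 \left(2 + 5\right)\right) = - \frac{327338}{27} - \left(20 - 5 \cdot 7\right) = - \frac{327338}{27} - \left(20 - 35\right) = - \frac{327338}{27} - -15 = - \frac{327338}{27} + 15 = - \frac{326933}{27}$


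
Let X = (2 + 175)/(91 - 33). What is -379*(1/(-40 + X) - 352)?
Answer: 285915326/2143 ≈ 1.3342e+5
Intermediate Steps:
X = 177/58 ≈ 3.0517
-379*(1/(-40 + X) - 352) = -379*(1/(-40 + 177/58) - 352) = -379*(1/(-2143/58) - 352) = -379*(-58/2143 - 352) = -379*(-754394/2143) = 285915326/2143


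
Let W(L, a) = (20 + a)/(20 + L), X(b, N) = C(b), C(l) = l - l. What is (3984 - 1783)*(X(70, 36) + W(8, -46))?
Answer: -28613/14 ≈ -2043.8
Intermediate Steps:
C(l) = 0
X(b, N) = 0
W(L, a) = (20 + a)/(20 + L)
(3984 - 1783)*(X(70, 36) + W(8, -46)) = (3984 - 1783)*(0 + (20 - 46)/(20 + 8)) = 2201*(0 - 26/28) = 2201*(0 + (1/28)*(-26)) = 2201*(0 - 13/14) = 2201*(-13/14) = -28613/14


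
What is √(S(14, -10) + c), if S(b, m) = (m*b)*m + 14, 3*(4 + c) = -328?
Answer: √11706/3 ≈ 36.065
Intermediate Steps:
c = -340/3 (c = -4 + (⅓)*(-328) = -4 - 328/3 = -340/3 ≈ -113.33)
S(b, m) = 14 + b*m² (S(b, m) = (b*m)*m + 14 = b*m² + 14 = 14 + b*m²)
√(S(14, -10) + c) = √((14 + 14*(-10)²) - 340/3) = √((14 + 14*100) - 340/3) = √((14 + 1400) - 340/3) = √(1414 - 340/3) = √(3902/3) = √11706/3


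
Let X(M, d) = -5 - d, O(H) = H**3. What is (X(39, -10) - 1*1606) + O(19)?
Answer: 5258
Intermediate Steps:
(X(39, -10) - 1*1606) + O(19) = ((-5 - 1*(-10)) - 1*1606) + 19**3 = ((-5 + 10) - 1606) + 6859 = (5 - 1606) + 6859 = -1601 + 6859 = 5258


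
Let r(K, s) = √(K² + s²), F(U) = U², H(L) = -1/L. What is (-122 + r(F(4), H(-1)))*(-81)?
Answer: 9882 - 81*√257 ≈ 8583.5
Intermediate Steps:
(-122 + r(F(4), H(-1)))*(-81) = (-122 + √((4²)² + (-1/(-1))²))*(-81) = (-122 + √(16² + (-1*(-1))²))*(-81) = (-122 + √(256 + 1²))*(-81) = (-122 + √(256 + 1))*(-81) = (-122 + √257)*(-81) = 9882 - 81*√257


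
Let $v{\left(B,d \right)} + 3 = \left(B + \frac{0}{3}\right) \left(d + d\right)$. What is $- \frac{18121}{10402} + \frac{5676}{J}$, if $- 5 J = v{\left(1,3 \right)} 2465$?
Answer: $- \frac{28614237}{5128186} \approx -5.5798$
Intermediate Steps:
$v{\left(B,d \right)} = -3 + 2 B d$ ($v{\left(B,d \right)} = -3 + \left(B + \frac{0}{3}\right) \left(d + d\right) = -3 + \left(B + 0 \cdot \frac{1}{3}\right) 2 d = -3 + \left(B + 0\right) 2 d = -3 + B 2 d = -3 + 2 B d$)
$J = -1479$ ($J = - \frac{\left(-3 + 2 \cdot 1 \cdot 3\right) 2465}{5} = - \frac{\left(-3 + 6\right) 2465}{5} = - \frac{3 \cdot 2465}{5} = \left(- \frac{1}{5}\right) 7395 = -1479$)
$- \frac{18121}{10402} + \frac{5676}{J} = - \frac{18121}{10402} + \frac{5676}{-1479} = \left(-18121\right) \frac{1}{10402} + 5676 \left(- \frac{1}{1479}\right) = - \frac{18121}{10402} - \frac{1892}{493} = - \frac{28614237}{5128186}$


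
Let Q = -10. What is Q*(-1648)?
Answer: 16480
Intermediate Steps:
Q*(-1648) = -10*(-1648) = 16480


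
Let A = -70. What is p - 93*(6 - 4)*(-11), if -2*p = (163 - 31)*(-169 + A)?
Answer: 17820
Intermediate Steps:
p = 15774 (p = -(163 - 31)*(-169 - 70)/2 = -66*(-239) = -½*(-31548) = 15774)
p - 93*(6 - 4)*(-11) = 15774 - 93*(6 - 4)*(-11) = 15774 - 186*(-11) = 15774 - 93*(-22) = 15774 + 2046 = 17820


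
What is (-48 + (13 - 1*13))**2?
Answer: 2304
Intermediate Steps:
(-48 + (13 - 1*13))**2 = (-48 + (13 - 13))**2 = (-48 + 0)**2 = (-48)**2 = 2304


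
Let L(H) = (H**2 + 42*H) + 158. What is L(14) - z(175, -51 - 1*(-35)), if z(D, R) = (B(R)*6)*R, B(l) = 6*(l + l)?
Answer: -17490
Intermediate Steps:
B(l) = 12*l (B(l) = 6*(2*l) = 12*l)
z(D, R) = 72*R**2 (z(D, R) = ((12*R)*6)*R = (72*R)*R = 72*R**2)
L(H) = 158 + H**2 + 42*H
L(14) - z(175, -51 - 1*(-35)) = (158 + 14**2 + 42*14) - 72*(-51 - 1*(-35))**2 = (158 + 196 + 588) - 72*(-51 + 35)**2 = 942 - 72*(-16)**2 = 942 - 72*256 = 942 - 1*18432 = 942 - 18432 = -17490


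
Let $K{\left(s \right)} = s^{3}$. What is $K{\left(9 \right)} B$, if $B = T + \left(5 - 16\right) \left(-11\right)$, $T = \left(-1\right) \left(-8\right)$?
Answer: $94041$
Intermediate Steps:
$T = 8$
$B = 129$ ($B = 8 + \left(5 - 16\right) \left(-11\right) = 8 - -121 = 8 + 121 = 129$)
$K{\left(9 \right)} B = 9^{3} \cdot 129 = 729 \cdot 129 = 94041$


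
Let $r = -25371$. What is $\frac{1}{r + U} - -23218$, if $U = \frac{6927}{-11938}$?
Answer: $\frac{7032405394712}{302885925} \approx 23218.0$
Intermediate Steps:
$U = - \frac{6927}{11938}$ ($U = 6927 \left(- \frac{1}{11938}\right) = - \frac{6927}{11938} \approx -0.58025$)
$\frac{1}{r + U} - -23218 = \frac{1}{-25371 - \frac{6927}{11938}} - -23218 = \frac{1}{- \frac{302885925}{11938}} + 23218 = - \frac{11938}{302885925} + 23218 = \frac{7032405394712}{302885925}$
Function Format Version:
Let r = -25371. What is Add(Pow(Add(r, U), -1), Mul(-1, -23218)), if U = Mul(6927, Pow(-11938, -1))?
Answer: Rational(7032405394712, 302885925) ≈ 23218.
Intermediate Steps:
U = Rational(-6927, 11938) (U = Mul(6927, Rational(-1, 11938)) = Rational(-6927, 11938) ≈ -0.58025)
Add(Pow(Add(r, U), -1), Mul(-1, -23218)) = Add(Pow(Add(-25371, Rational(-6927, 11938)), -1), Mul(-1, -23218)) = Add(Pow(Rational(-302885925, 11938), -1), 23218) = Add(Rational(-11938, 302885925), 23218) = Rational(7032405394712, 302885925)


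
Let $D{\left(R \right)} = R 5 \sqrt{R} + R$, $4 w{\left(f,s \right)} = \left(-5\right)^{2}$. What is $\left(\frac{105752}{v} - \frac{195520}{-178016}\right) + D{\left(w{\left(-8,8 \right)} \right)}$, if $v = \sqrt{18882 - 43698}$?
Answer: $\frac{3803905}{44504} - \frac{26438 i \sqrt{1551}}{1551} \approx 85.473 - 671.31 i$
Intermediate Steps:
$v = 4 i \sqrt{1551}$ ($v = \sqrt{-24816} = 4 i \sqrt{1551} \approx 157.53 i$)
$w{\left(f,s \right)} = \frac{25}{4}$ ($w{\left(f,s \right)} = \frac{\left(-5\right)^{2}}{4} = \frac{1}{4} \cdot 25 = \frac{25}{4}$)
$D{\left(R \right)} = R + 5 R^{\frac{3}{2}}$ ($D{\left(R \right)} = 5 R^{\frac{3}{2}} + R = R + 5 R^{\frac{3}{2}}$)
$\left(\frac{105752}{v} - \frac{195520}{-178016}\right) + D{\left(w{\left(-8,8 \right)} \right)} = \left(\frac{105752}{4 i \sqrt{1551}} - \frac{195520}{-178016}\right) + \left(\frac{25}{4} + 5 \left(\frac{25}{4}\right)^{\frac{3}{2}}\right) = \left(105752 \left(- \frac{i \sqrt{1551}}{6204}\right) - - \frac{6110}{5563}\right) + \left(\frac{25}{4} + 5 \cdot \frac{125}{8}\right) = \left(- \frac{26438 i \sqrt{1551}}{1551} + \frac{6110}{5563}\right) + \left(\frac{25}{4} + \frac{625}{8}\right) = \left(\frac{6110}{5563} - \frac{26438 i \sqrt{1551}}{1551}\right) + \frac{675}{8} = \frac{3803905}{44504} - \frac{26438 i \sqrt{1551}}{1551}$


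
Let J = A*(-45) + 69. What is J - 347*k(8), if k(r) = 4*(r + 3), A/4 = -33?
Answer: -9259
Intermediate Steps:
A = -132 (A = 4*(-33) = -132)
k(r) = 12 + 4*r (k(r) = 4*(3 + r) = 12 + 4*r)
J = 6009 (J = -132*(-45) + 69 = 5940 + 69 = 6009)
J - 347*k(8) = 6009 - 347*(12 + 4*8) = 6009 - 347*(12 + 32) = 6009 - 347*44 = 6009 - 15268 = -9259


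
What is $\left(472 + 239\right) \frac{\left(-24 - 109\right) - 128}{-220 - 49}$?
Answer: $\frac{185571}{269} \approx 689.86$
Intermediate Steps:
$\left(472 + 239\right) \frac{\left(-24 - 109\right) - 128}{-220 - 49} = 711 \frac{-133 - 128}{-269} = 711 \left(\left(-261\right) \left(- \frac{1}{269}\right)\right) = 711 \cdot \frac{261}{269} = \frac{185571}{269}$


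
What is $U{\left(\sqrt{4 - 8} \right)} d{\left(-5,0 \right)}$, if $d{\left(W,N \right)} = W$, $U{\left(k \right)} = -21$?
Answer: $105$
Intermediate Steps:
$U{\left(\sqrt{4 - 8} \right)} d{\left(-5,0 \right)} = \left(-21\right) \left(-5\right) = 105$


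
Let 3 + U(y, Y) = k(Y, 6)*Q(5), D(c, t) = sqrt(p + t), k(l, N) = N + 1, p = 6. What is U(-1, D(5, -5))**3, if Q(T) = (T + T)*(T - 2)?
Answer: 8869743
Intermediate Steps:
k(l, N) = 1 + N
Q(T) = 2*T*(-2 + T) (Q(T) = (2*T)*(-2 + T) = 2*T*(-2 + T))
D(c, t) = sqrt(6 + t)
U(y, Y) = 207 (U(y, Y) = -3 + (1 + 6)*(2*5*(-2 + 5)) = -3 + 7*(2*5*3) = -3 + 7*30 = -3 + 210 = 207)
U(-1, D(5, -5))**3 = 207**3 = 8869743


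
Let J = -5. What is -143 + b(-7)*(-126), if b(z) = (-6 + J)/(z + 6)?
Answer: -1529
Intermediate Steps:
b(z) = -11/(6 + z) (b(z) = (-6 - 5)/(z + 6) = -11/(6 + z))
-143 + b(-7)*(-126) = -143 - 11/(6 - 7)*(-126) = -143 - 11/(-1)*(-126) = -143 - 11*(-1)*(-126) = -143 + 11*(-126) = -143 - 1386 = -1529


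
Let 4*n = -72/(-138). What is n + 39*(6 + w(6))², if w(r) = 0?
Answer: 32295/23 ≈ 1404.1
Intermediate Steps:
n = 3/23 (n = (-72/(-138))/4 = (-72*(-1/138))/4 = (¼)*(12/23) = 3/23 ≈ 0.13043)
n + 39*(6 + w(6))² = 3/23 + 39*(6 + 0)² = 3/23 + 39*6² = 3/23 + 39*36 = 3/23 + 1404 = 32295/23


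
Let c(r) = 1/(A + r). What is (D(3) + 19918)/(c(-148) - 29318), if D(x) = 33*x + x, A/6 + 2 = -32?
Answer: -7047040/10319937 ≈ -0.68286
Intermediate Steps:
A = -204 (A = -12 + 6*(-32) = -12 - 192 = -204)
D(x) = 34*x
c(r) = 1/(-204 + r)
(D(3) + 19918)/(c(-148) - 29318) = (34*3 + 19918)/(1/(-204 - 148) - 29318) = (102 + 19918)/(1/(-352) - 29318) = 20020/(-1/352 - 29318) = 20020/(-10319937/352) = 20020*(-352/10319937) = -7047040/10319937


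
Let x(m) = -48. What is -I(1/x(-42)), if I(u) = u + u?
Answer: 1/24 ≈ 0.041667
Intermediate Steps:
I(u) = 2*u
-I(1/x(-42)) = -2/(-48) = -2*(-1)/48 = -1*(-1/24) = 1/24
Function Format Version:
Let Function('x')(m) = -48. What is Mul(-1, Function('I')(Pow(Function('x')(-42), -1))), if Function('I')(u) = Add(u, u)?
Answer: Rational(1, 24) ≈ 0.041667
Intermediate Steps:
Function('I')(u) = Mul(2, u)
Mul(-1, Function('I')(Pow(Function('x')(-42), -1))) = Mul(-1, Mul(2, Pow(-48, -1))) = Mul(-1, Mul(2, Rational(-1, 48))) = Mul(-1, Rational(-1, 24)) = Rational(1, 24)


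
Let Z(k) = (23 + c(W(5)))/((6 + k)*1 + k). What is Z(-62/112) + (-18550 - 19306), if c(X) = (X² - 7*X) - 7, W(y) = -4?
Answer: -5184592/137 ≈ -37844.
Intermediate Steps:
c(X) = -7 + X² - 7*X
Z(k) = 60/(6 + 2*k) (Z(k) = (23 + (-7 + (-4)² - 7*(-4)))/((6 + k)*1 + k) = (23 + (-7 + 16 + 28))/((6 + k) + k) = (23 + 37)/(6 + 2*k) = 60/(6 + 2*k))
Z(-62/112) + (-18550 - 19306) = 30/(3 - 62/112) + (-18550 - 19306) = 30/(3 - 62*1/112) - 37856 = 30/(3 - 31/56) - 37856 = 30/(137/56) - 37856 = 30*(56/137) - 37856 = 1680/137 - 37856 = -5184592/137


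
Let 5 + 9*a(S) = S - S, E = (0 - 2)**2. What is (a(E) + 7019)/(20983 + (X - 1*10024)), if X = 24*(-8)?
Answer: 63166/96903 ≈ 0.65185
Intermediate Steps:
E = 4 (E = (-2)**2 = 4)
a(S) = -5/9 (a(S) = -5/9 + (S - S)/9 = -5/9 + (1/9)*0 = -5/9 + 0 = -5/9)
X = -192
(a(E) + 7019)/(20983 + (X - 1*10024)) = (-5/9 + 7019)/(20983 + (-192 - 1*10024)) = 63166/(9*(20983 + (-192 - 10024))) = 63166/(9*(20983 - 10216)) = (63166/9)/10767 = (63166/9)*(1/10767) = 63166/96903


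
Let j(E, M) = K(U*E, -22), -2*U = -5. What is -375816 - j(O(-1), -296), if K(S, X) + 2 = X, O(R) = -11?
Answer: -375792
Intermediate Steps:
U = 5/2 (U = -½*(-5) = 5/2 ≈ 2.5000)
K(S, X) = -2 + X
j(E, M) = -24 (j(E, M) = -2 - 22 = -24)
-375816 - j(O(-1), -296) = -375816 - 1*(-24) = -375816 + 24 = -375792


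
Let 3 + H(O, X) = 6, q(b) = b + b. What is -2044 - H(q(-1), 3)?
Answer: -2047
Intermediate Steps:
q(b) = 2*b
H(O, X) = 3 (H(O, X) = -3 + 6 = 3)
-2044 - H(q(-1), 3) = -2044 - 1*3 = -2044 - 3 = -2047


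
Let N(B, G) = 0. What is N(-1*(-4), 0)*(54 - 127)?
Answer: 0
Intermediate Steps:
N(-1*(-4), 0)*(54 - 127) = 0*(54 - 127) = 0*(-73) = 0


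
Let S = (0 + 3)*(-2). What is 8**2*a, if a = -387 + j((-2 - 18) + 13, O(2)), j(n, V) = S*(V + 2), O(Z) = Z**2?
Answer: -27072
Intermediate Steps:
S = -6 (S = 3*(-2) = -6)
j(n, V) = -12 - 6*V (j(n, V) = -6*(V + 2) = -6*(2 + V) = -12 - 6*V)
a = -423 (a = -387 + (-12 - 6*2**2) = -387 + (-12 - 6*4) = -387 + (-12 - 24) = -387 - 36 = -423)
8**2*a = 8**2*(-423) = 64*(-423) = -27072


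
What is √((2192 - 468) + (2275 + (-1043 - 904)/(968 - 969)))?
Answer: √5946 ≈ 77.110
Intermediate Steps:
√((2192 - 468) + (2275 + (-1043 - 904)/(968 - 969))) = √(1724 + (2275 - 1947/(-1))) = √(1724 + (2275 - 1947*(-1))) = √(1724 + (2275 + 1947)) = √(1724 + 4222) = √5946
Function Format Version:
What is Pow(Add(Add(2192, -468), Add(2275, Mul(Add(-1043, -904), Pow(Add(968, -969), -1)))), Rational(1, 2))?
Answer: Pow(5946, Rational(1, 2)) ≈ 77.110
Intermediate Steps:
Pow(Add(Add(2192, -468), Add(2275, Mul(Add(-1043, -904), Pow(Add(968, -969), -1)))), Rational(1, 2)) = Pow(Add(1724, Add(2275, Mul(-1947, Pow(-1, -1)))), Rational(1, 2)) = Pow(Add(1724, Add(2275, Mul(-1947, -1))), Rational(1, 2)) = Pow(Add(1724, Add(2275, 1947)), Rational(1, 2)) = Pow(Add(1724, 4222), Rational(1, 2)) = Pow(5946, Rational(1, 2))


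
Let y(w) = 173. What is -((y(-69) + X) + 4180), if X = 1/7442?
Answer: -32395027/7442 ≈ -4353.0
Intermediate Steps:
X = 1/7442 ≈ 0.00013437
-((y(-69) + X) + 4180) = -((173 + 1/7442) + 4180) = -(1287467/7442 + 4180) = -1*32395027/7442 = -32395027/7442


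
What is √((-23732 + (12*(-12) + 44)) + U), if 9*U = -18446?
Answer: 17*I*√806/3 ≈ 160.88*I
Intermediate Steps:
U = -18446/9 (U = (⅑)*(-18446) = -18446/9 ≈ -2049.6)
√((-23732 + (12*(-12) + 44)) + U) = √((-23732 + (12*(-12) + 44)) - 18446/9) = √((-23732 + (-144 + 44)) - 18446/9) = √((-23732 - 100) - 18446/9) = √(-23832 - 18446/9) = √(-232934/9) = 17*I*√806/3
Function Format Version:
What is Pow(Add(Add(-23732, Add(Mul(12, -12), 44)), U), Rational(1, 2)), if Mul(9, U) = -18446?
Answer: Mul(Rational(17, 3), I, Pow(806, Rational(1, 2))) ≈ Mul(160.88, I)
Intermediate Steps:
U = Rational(-18446, 9) (U = Mul(Rational(1, 9), -18446) = Rational(-18446, 9) ≈ -2049.6)
Pow(Add(Add(-23732, Add(Mul(12, -12), 44)), U), Rational(1, 2)) = Pow(Add(Add(-23732, Add(Mul(12, -12), 44)), Rational(-18446, 9)), Rational(1, 2)) = Pow(Add(Add(-23732, Add(-144, 44)), Rational(-18446, 9)), Rational(1, 2)) = Pow(Add(Add(-23732, -100), Rational(-18446, 9)), Rational(1, 2)) = Pow(Add(-23832, Rational(-18446, 9)), Rational(1, 2)) = Pow(Rational(-232934, 9), Rational(1, 2)) = Mul(Rational(17, 3), I, Pow(806, Rational(1, 2)))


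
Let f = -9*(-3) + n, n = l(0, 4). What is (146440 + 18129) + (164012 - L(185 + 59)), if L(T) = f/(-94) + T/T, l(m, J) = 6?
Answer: 30886553/94 ≈ 3.2858e+5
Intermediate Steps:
n = 6
f = 33 (f = -9*(-3) + 6 = -3*(-9) + 6 = 27 + 6 = 33)
L(T) = 61/94 (L(T) = 33/(-94) + T/T = 33*(-1/94) + 1 = -33/94 + 1 = 61/94)
(146440 + 18129) + (164012 - L(185 + 59)) = (146440 + 18129) + (164012 - 1*61/94) = 164569 + (164012 - 61/94) = 164569 + 15417067/94 = 30886553/94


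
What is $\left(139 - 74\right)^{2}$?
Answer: $4225$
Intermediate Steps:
$\left(139 - 74\right)^{2} = 65^{2} = 4225$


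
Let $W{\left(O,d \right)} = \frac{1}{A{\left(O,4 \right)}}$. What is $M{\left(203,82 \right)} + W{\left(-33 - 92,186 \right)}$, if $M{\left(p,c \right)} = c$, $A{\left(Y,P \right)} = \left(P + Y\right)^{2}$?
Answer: $\frac{1200563}{14641} \approx 82.0$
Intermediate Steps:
$W{\left(O,d \right)} = \frac{1}{\left(4 + O\right)^{2}}$
$M{\left(203,82 \right)} + W{\left(-33 - 92,186 \right)} = 82 + \frac{1}{\left(4 - 125\right)^{2}} = 82 + \frac{1}{14641} = \frac{1200563}{14641}$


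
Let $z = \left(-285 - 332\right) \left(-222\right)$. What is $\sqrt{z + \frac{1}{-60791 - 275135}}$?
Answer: $\frac{7 \sqrt{315449102258402}}{335926} \approx 370.1$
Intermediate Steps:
$z = 136974$ ($z = \left(-617\right) \left(-222\right) = 136974$)
$\sqrt{z + \frac{1}{-60791 - 275135}} = \sqrt{136974 + \frac{1}{-60791 - 275135}} = \sqrt{136974 + \frac{1}{-335926}} = \sqrt{136974 - \frac{1}{335926}} = \sqrt{\frac{46013127923}{335926}} = \frac{7 \sqrt{315449102258402}}{335926}$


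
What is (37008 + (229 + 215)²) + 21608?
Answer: 255752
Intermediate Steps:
(37008 + (229 + 215)²) + 21608 = (37008 + 444²) + 21608 = (37008 + 197136) + 21608 = 234144 + 21608 = 255752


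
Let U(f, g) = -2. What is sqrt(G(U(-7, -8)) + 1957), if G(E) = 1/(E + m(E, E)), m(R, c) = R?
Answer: sqrt(7827)/2 ≈ 44.235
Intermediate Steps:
G(E) = 1/(2*E) (G(E) = 1/(E + E) = 1/(2*E))
sqrt(G(U(-7, -8)) + 1957) = sqrt((1/2)/(-2) + 1957) = sqrt((1/2)*(-1/2) + 1957) = sqrt(-1/4 + 1957) = sqrt(7827/4) = sqrt(7827)/2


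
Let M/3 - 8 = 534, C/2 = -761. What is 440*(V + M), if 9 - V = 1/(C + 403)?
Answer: 805009040/1119 ≈ 7.1940e+5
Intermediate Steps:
C = -1522 (C = 2*(-761) = -1522)
M = 1626 (M = 24 + 3*534 = 24 + 1602 = 1626)
V = 10072/1119 (V = 9 - 1/(-1522 + 403) = 9 - 1/(-1119) = 9 - 1*(-1/1119) = 9 + 1/1119 = 10072/1119 ≈ 9.0009)
440*(V + M) = 440*(10072/1119 + 1626) = 440*(1829566/1119) = 805009040/1119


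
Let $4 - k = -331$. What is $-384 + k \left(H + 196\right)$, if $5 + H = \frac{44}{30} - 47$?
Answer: $\frac{145042}{3} \approx 48347.0$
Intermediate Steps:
$H = - \frac{758}{15}$ ($H = -5 + \left(\frac{44}{30} - 47\right) = -5 + \left(44 \cdot \frac{1}{30} - 47\right) = -5 + \left(\frac{22}{15} - 47\right) = -5 - \frac{683}{15} = - \frac{758}{15} \approx -50.533$)
$k = 335$ ($k = 4 - -331 = 4 + 331 = 335$)
$-384 + k \left(H + 196\right) = -384 + 335 \left(- \frac{758}{15} + 196\right) = -384 + 335 \cdot \frac{2182}{15} = -384 + \frac{146194}{3} = \frac{145042}{3}$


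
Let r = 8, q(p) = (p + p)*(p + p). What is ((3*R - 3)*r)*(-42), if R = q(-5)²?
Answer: -10078992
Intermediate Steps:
q(p) = 4*p² (q(p) = (2*p)*(2*p) = 4*p²)
R = 10000 (R = (4*(-5)²)² = (4*25)² = 100² = 10000)
((3*R - 3)*r)*(-42) = ((3*10000 - 3)*8)*(-42) = ((30000 - 3)*8)*(-42) = (29997*8)*(-42) = 239976*(-42) = -10078992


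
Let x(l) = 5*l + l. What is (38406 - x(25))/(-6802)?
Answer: -19128/3401 ≈ -5.6242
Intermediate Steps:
x(l) = 6*l
(38406 - x(25))/(-6802) = (38406 - 6*25)/(-6802) = (38406 - 1*150)*(-1/6802) = (38406 - 150)*(-1/6802) = 38256*(-1/6802) = -19128/3401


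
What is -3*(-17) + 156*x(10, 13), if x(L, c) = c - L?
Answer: 519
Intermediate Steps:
-3*(-17) + 156*x(10, 13) = -3*(-17) + 156*(13 - 1*10) = 51 + 156*(13 - 10) = 51 + 156*3 = 51 + 468 = 519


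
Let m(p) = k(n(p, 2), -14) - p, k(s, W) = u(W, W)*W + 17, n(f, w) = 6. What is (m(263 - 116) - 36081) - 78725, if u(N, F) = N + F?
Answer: -114544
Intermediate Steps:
u(N, F) = F + N
k(s, W) = 17 + 2*W**2 (k(s, W) = (W + W)*W + 17 = (2*W)*W + 17 = 2*W**2 + 17 = 17 + 2*W**2)
m(p) = 409 - p (m(p) = (17 + 2*(-14)**2) - p = (17 + 2*196) - p = (17 + 392) - p = 409 - p)
(m(263 - 116) - 36081) - 78725 = ((409 - (263 - 116)) - 36081) - 78725 = ((409 - 1*147) - 36081) - 78725 = ((409 - 147) - 36081) - 78725 = (262 - 36081) - 78725 = -35819 - 78725 = -114544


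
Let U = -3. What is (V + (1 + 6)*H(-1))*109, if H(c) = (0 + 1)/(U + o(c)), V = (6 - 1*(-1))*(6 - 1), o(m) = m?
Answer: 14497/4 ≈ 3624.3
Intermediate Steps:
V = 35 (V = (6 + 1)*5 = 7*5 = 35)
H(c) = 1/(-3 + c) (H(c) = (0 + 1)/(-3 + c) = 1/(-3 + c))
(V + (1 + 6)*H(-1))*109 = (35 + (1 + 6)/(-3 - 1))*109 = (35 + 7/(-4))*109 = (35 + 7*(-¼))*109 = (35 - 7/4)*109 = (133/4)*109 = 14497/4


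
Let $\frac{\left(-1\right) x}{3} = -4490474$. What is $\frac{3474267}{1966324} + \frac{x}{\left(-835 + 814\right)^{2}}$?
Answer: $\frac{8830237514825}{289049628} \approx 30549.0$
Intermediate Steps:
$x = 13471422$ ($x = \left(-3\right) \left(-4490474\right) = 13471422$)
$\frac{3474267}{1966324} + \frac{x}{\left(-835 + 814\right)^{2}} = \frac{3474267}{1966324} + \frac{13471422}{\left(-835 + 814\right)^{2}} = 3474267 \cdot \frac{1}{1966324} + \frac{13471422}{\left(-21\right)^{2}} = \frac{3474267}{1966324} + \frac{13471422}{441} = \frac{3474267}{1966324} + 13471422 \cdot \frac{1}{441} = \frac{3474267}{1966324} + \frac{4490474}{147} = \frac{8830237514825}{289049628}$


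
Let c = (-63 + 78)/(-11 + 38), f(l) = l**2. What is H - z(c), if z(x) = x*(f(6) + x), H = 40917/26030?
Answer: -39505073/2108430 ≈ -18.737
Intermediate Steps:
H = 40917/26030 (H = 40917*(1/26030) = 40917/26030 ≈ 1.5719)
c = 5/9 (c = 15/27 = 15*(1/27) = 5/9 ≈ 0.55556)
z(x) = x*(36 + x) (z(x) = x*(6**2 + x) = x*(36 + x))
H - z(c) = 40917/26030 - 5*(36 + 5/9)/9 = 40917/26030 - 5*329/(9*9) = 40917/26030 - 1*1645/81 = 40917/26030 - 1645/81 = -39505073/2108430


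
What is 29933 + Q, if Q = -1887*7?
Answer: 16724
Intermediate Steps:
Q = -13209
29933 + Q = 29933 - 13209 = 16724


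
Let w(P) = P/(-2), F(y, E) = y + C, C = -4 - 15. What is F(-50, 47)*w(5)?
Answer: 345/2 ≈ 172.50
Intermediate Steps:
C = -19
F(y, E) = -19 + y (F(y, E) = y - 19 = -19 + y)
w(P) = -P/2 (w(P) = P*(-½) = -P/2)
F(-50, 47)*w(5) = (-19 - 50)*(-½*5) = -69*(-5/2) = 345/2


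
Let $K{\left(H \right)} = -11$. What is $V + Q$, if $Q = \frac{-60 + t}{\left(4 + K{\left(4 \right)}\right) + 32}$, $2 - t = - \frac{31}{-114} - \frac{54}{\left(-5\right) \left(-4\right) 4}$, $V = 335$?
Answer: $\frac{18963679}{57000} \approx 332.7$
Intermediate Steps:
$t = \frac{5479}{2280}$ ($t = 2 - \left(- \frac{31}{-114} - \frac{54}{\left(-5\right) \left(-4\right) 4}\right) = 2 - \left(\left(-31\right) \left(- \frac{1}{114}\right) - \frac{54}{20 \cdot 4}\right) = 2 - \left(\frac{31}{114} - \frac{54}{80}\right) = 2 - \left(\frac{31}{114} - \frac{27}{40}\right) = 2 - - \frac{919}{2280} = 2 + \frac{919}{2280} = \frac{5479}{2280} \approx 2.4031$)
$Q = - \frac{131321}{57000}$ ($Q = \frac{-60 + \frac{5479}{2280}}{\left(4 - 11\right) + 32} = - \frac{131321}{2280 \left(-7 + 32\right)} = - \frac{131321}{2280 \cdot 25} = \left(- \frac{131321}{2280}\right) \frac{1}{25} = - \frac{131321}{57000} \approx -2.3039$)
$V + Q = 335 - \frac{131321}{57000} = \frac{18963679}{57000}$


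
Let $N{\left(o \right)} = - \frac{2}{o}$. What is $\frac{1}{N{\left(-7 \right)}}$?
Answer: $\frac{7}{2} \approx 3.5$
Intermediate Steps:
$\frac{1}{N{\left(-7 \right)}} = \frac{1}{\left(-2\right) \frac{1}{-7}} = \frac{1}{\left(-2\right) \left(- \frac{1}{7}\right)} = \frac{1}{\frac{2}{7}} = \frac{7}{2}$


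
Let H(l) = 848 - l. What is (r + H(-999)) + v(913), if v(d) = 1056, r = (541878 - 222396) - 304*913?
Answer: 44833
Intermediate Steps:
r = 41930 (r = 319482 - 277552 = 41930)
(r + H(-999)) + v(913) = (41930 + (848 - 1*(-999))) + 1056 = (41930 + (848 + 999)) + 1056 = (41930 + 1847) + 1056 = 43777 + 1056 = 44833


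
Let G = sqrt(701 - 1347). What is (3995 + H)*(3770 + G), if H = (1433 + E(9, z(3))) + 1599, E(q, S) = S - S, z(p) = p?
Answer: 26491790 + 7027*I*sqrt(646) ≈ 2.6492e+7 + 1.786e+5*I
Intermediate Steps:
G = I*sqrt(646) (G = sqrt(-646) = I*sqrt(646) ≈ 25.417*I)
E(q, S) = 0
H = 3032 (H = (1433 + 0) + 1599 = 1433 + 1599 = 3032)
(3995 + H)*(3770 + G) = (3995 + 3032)*(3770 + I*sqrt(646)) = 7027*(3770 + I*sqrt(646)) = 26491790 + 7027*I*sqrt(646)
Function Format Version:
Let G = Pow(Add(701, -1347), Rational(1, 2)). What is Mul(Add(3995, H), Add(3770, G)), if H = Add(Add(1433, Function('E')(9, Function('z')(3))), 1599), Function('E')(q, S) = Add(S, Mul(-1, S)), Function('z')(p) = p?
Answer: Add(26491790, Mul(7027, I, Pow(646, Rational(1, 2)))) ≈ Add(2.6492e+7, Mul(1.7860e+5, I))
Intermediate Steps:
G = Mul(I, Pow(646, Rational(1, 2))) (G = Pow(-646, Rational(1, 2)) = Mul(I, Pow(646, Rational(1, 2))) ≈ Mul(25.417, I))
Function('E')(q, S) = 0
H = 3032 (H = Add(Add(1433, 0), 1599) = Add(1433, 1599) = 3032)
Mul(Add(3995, H), Add(3770, G)) = Mul(Add(3995, 3032), Add(3770, Mul(I, Pow(646, Rational(1, 2))))) = Mul(7027, Add(3770, Mul(I, Pow(646, Rational(1, 2))))) = Add(26491790, Mul(7027, I, Pow(646, Rational(1, 2))))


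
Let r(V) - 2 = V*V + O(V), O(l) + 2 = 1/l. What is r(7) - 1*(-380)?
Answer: 3004/7 ≈ 429.14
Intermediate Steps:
O(l) = -2 + 1/l
r(V) = 1/V + V**2 (r(V) = 2 + (V*V + (-2 + 1/V)) = 2 + (V**2 + (-2 + 1/V)) = 2 + (-2 + 1/V + V**2) = 1/V + V**2)
r(7) - 1*(-380) = (1 + 7**3)/7 - 1*(-380) = (1 + 343)/7 + 380 = (1/7)*344 + 380 = 344/7 + 380 = 3004/7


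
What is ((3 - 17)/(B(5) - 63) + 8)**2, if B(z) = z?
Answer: 57121/841 ≈ 67.920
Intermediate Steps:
((3 - 17)/(B(5) - 63) + 8)**2 = ((3 - 17)/(5 - 63) + 8)**2 = (-14/(-58) + 8)**2 = (-14*(-1/58) + 8)**2 = (7/29 + 8)**2 = (239/29)**2 = 57121/841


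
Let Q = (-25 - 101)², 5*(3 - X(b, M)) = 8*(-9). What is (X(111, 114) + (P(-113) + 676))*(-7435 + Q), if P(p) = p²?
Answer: 568180592/5 ≈ 1.1364e+8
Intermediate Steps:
X(b, M) = 87/5 (X(b, M) = 3 - 8*(-9)/5 = 3 - ⅕*(-72) = 3 + 72/5 = 87/5)
Q = 15876 (Q = (-126)² = 15876)
(X(111, 114) + (P(-113) + 676))*(-7435 + Q) = (87/5 + ((-113)² + 676))*(-7435 + 15876) = (87/5 + (12769 + 676))*8441 = (87/5 + 13445)*8441 = (67312/5)*8441 = 568180592/5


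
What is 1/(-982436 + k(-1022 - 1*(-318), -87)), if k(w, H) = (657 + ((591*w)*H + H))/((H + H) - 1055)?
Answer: -1229/1243611982 ≈ -9.8825e-7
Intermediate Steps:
k(w, H) = (657 + H + 591*H*w)/(-1055 + 2*H) (k(w, H) = (657 + (591*H*w + H))/(2*H - 1055) = (657 + (H + 591*H*w))/(-1055 + 2*H) = (657 + H + 591*H*w)/(-1055 + 2*H))
1/(-982436 + k(-1022 - 1*(-318), -87)) = 1/(-982436 + (657 - 87 + 591*(-87)*(-1022 - 1*(-318)))/(-1055 + 2*(-87))) = 1/(-982436 + (657 - 87 + 591*(-87)*(-1022 + 318))/(-1055 - 174)) = 1/(-982436 + (657 - 87 + 591*(-87)*(-704))/(-1229)) = 1/(-982436 - (657 - 87 + 36197568)/1229) = 1/(-982436 - 1/1229*36198138) = 1/(-982436 - 36198138/1229) = 1/(-1243611982/1229) = -1229/1243611982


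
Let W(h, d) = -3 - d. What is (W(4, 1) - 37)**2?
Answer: 1681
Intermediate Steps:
(W(4, 1) - 37)**2 = ((-3 - 1*1) - 37)**2 = ((-3 - 1) - 37)**2 = (-4 - 37)**2 = (-41)**2 = 1681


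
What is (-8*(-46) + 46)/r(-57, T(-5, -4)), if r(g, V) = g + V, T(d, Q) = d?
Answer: -207/31 ≈ -6.6774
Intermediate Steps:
r(g, V) = V + g
(-8*(-46) + 46)/r(-57, T(-5, -4)) = (-8*(-46) + 46)/(-5 - 57) = (368 + 46)/(-62) = 414*(-1/62) = -207/31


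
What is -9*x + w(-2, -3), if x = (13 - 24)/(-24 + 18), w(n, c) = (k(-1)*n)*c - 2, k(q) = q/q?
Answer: -25/2 ≈ -12.500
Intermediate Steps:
k(q) = 1
w(n, c) = -2 + c*n (w(n, c) = (1*n)*c - 2 = n*c - 2 = c*n - 2 = -2 + c*n)
x = 11/6 (x = -11/(-6) = -11*(-⅙) = 11/6 ≈ 1.8333)
-9*x + w(-2, -3) = -9*11/6 + (-2 - 3*(-2)) = -33/2 + (-2 + 6) = -33/2 + 4 = -25/2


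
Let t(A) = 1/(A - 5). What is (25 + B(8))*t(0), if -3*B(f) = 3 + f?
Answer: -64/15 ≈ -4.2667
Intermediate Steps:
t(A) = 1/(-5 + A)
B(f) = -1 - f/3 (B(f) = -(3 + f)/3 = -1 - f/3)
(25 + B(8))*t(0) = (25 + (-1 - ⅓*8))/(-5 + 0) = (25 + (-1 - 8/3))/(-5) = (25 - 11/3)*(-⅕) = (64/3)*(-⅕) = -64/15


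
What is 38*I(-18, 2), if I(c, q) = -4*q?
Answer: -304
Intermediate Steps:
38*I(-18, 2) = 38*(-4*2) = 38*(-8) = -304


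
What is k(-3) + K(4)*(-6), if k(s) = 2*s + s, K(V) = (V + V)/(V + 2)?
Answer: -17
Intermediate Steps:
K(V) = 2*V/(2 + V) (K(V) = (2*V)/(2 + V) = 2*V/(2 + V))
k(s) = 3*s
k(-3) + K(4)*(-6) = 3*(-3) + (2*4/(2 + 4))*(-6) = -9 + (2*4/6)*(-6) = -9 + (2*4*(⅙))*(-6) = -9 + (4/3)*(-6) = -9 - 8 = -17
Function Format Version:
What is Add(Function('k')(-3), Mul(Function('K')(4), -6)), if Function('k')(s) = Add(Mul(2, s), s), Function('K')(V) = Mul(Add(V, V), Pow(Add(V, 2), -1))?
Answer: -17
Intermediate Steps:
Function('K')(V) = Mul(2, V, Pow(Add(2, V), -1)) (Function('K')(V) = Mul(Mul(2, V), Pow(Add(2, V), -1)) = Mul(2, V, Pow(Add(2, V), -1)))
Function('k')(s) = Mul(3, s)
Add(Function('k')(-3), Mul(Function('K')(4), -6)) = Add(Mul(3, -3), Mul(Mul(2, 4, Pow(Add(2, 4), -1)), -6)) = Add(-9, Mul(Mul(2, 4, Pow(6, -1)), -6)) = Add(-9, Mul(Mul(2, 4, Rational(1, 6)), -6)) = Add(-9, Mul(Rational(4, 3), -6)) = Add(-9, -8) = -17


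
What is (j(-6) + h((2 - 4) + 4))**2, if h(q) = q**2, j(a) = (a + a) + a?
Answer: 196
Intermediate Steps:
j(a) = 3*a (j(a) = 2*a + a = 3*a)
(j(-6) + h((2 - 4) + 4))**2 = (3*(-6) + ((2 - 4) + 4)**2)**2 = (-18 + (-2 + 4)**2)**2 = (-18 + 2**2)**2 = (-18 + 4)**2 = (-14)**2 = 196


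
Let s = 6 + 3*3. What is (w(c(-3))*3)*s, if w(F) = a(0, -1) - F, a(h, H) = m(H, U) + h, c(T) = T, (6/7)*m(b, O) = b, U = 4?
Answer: 165/2 ≈ 82.500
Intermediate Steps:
m(b, O) = 7*b/6
a(h, H) = h + 7*H/6 (a(h, H) = 7*H/6 + h = h + 7*H/6)
s = 15 (s = 6 + 9 = 15)
w(F) = -7/6 - F (w(F) = (0 + (7/6)*(-1)) - F = (0 - 7/6) - F = -7/6 - F)
(w(c(-3))*3)*s = ((-7/6 - 1*(-3))*3)*15 = ((-7/6 + 3)*3)*15 = ((11/6)*3)*15 = (11/2)*15 = 165/2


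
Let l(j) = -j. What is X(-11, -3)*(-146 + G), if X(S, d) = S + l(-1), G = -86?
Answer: 2320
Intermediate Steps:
X(S, d) = 1 + S (X(S, d) = S - 1*(-1) = S + 1 = 1 + S)
X(-11, -3)*(-146 + G) = (1 - 11)*(-146 - 86) = -10*(-232) = 2320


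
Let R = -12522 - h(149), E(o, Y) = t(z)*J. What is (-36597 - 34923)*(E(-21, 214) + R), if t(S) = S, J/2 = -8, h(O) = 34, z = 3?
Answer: 901438080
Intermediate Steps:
J = -16 (J = 2*(-8) = -16)
E(o, Y) = -48 (E(o, Y) = 3*(-16) = -48)
R = -12556 (R = -12522 - 1*34 = -12522 - 34 = -12556)
(-36597 - 34923)*(E(-21, 214) + R) = (-36597 - 34923)*(-48 - 12556) = -71520*(-12604) = 901438080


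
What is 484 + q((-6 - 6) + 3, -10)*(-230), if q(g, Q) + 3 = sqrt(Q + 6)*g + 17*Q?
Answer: 40274 + 4140*I ≈ 40274.0 + 4140.0*I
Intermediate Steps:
q(g, Q) = -3 + 17*Q + g*sqrt(6 + Q) (q(g, Q) = -3 + (sqrt(Q + 6)*g + 17*Q) = -3 + (sqrt(6 + Q)*g + 17*Q) = -3 + (g*sqrt(6 + Q) + 17*Q) = -3 + (17*Q + g*sqrt(6 + Q)) = -3 + 17*Q + g*sqrt(6 + Q))
484 + q((-6 - 6) + 3, -10)*(-230) = 484 + (-3 + 17*(-10) + ((-6 - 6) + 3)*sqrt(6 - 10))*(-230) = 484 + (-3 - 170 + (-12 + 3)*sqrt(-4))*(-230) = 484 + (-3 - 170 - 18*I)*(-230) = 484 + (-173 - 18*I)*(-230) = 484 + (39790 + 4140*I) = 40274 + 4140*I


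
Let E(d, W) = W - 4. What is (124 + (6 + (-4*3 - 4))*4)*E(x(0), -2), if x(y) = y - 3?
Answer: -504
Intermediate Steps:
x(y) = -3 + y
E(d, W) = -4 + W
(124 + (6 + (-4*3 - 4))*4)*E(x(0), -2) = (124 + (6 + (-4*3 - 4))*4)*(-4 - 2) = (124 + (6 + (-12 - 4))*4)*(-6) = (124 + (6 - 16)*4)*(-6) = (124 - 10*4)*(-6) = (124 - 40)*(-6) = 84*(-6) = -504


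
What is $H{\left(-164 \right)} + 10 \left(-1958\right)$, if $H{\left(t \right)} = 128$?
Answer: $-19452$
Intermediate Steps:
$H{\left(-164 \right)} + 10 \left(-1958\right) = 128 + 10 \left(-1958\right) = 128 - 19580 = -19452$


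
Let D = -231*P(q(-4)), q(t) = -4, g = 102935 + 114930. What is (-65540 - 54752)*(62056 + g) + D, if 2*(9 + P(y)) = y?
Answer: -33672254391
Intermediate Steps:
g = 217865
P(y) = -9 + y/2
D = 2541 (D = -231*(-9 + (1/2)*(-4)) = -231*(-9 - 2) = -231*(-11) = 2541)
(-65540 - 54752)*(62056 + g) + D = (-65540 - 54752)*(62056 + 217865) + 2541 = -120292*279921 + 2541 = -33672256932 + 2541 = -33672254391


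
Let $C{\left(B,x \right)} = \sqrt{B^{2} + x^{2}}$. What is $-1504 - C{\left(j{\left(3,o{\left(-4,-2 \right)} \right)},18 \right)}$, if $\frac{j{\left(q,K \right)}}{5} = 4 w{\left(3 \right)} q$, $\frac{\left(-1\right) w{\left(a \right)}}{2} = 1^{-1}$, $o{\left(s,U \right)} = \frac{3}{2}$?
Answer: $-1504 - 6 \sqrt{409} \approx -1625.3$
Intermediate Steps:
$o{\left(s,U \right)} = \frac{3}{2}$ ($o{\left(s,U \right)} = 3 \cdot \frac{1}{2} = \frac{3}{2}$)
$w{\left(a \right)} = -2$ ($w{\left(a \right)} = - \frac{2}{1} = \left(-2\right) 1 = -2$)
$j{\left(q,K \right)} = - 40 q$ ($j{\left(q,K \right)} = 5 \cdot 4 \left(-2\right) q = 5 \left(- 8 q\right) = - 40 q$)
$-1504 - C{\left(j{\left(3,o{\left(-4,-2 \right)} \right)},18 \right)} = -1504 - \sqrt{\left(\left(-40\right) 3\right)^{2} + 18^{2}} = -1504 - \sqrt{\left(-120\right)^{2} + 324} = -1504 - \sqrt{14400 + 324} = -1504 - \sqrt{14724} = -1504 - 6 \sqrt{409}$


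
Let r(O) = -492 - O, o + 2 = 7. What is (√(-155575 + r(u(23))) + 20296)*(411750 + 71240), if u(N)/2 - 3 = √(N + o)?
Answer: 9802765040 + 482990*√(-156073 - 4*√7) ≈ 9.8028e+9 + 1.9082e+8*I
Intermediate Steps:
o = 5 (o = -2 + 7 = 5)
u(N) = 6 + 2*√(5 + N) (u(N) = 6 + 2*√(N + 5) = 6 + 2*√(5 + N))
(√(-155575 + r(u(23))) + 20296)*(411750 + 71240) = (√(-155575 + (-492 - (6 + 2*√(5 + 23)))) + 20296)*(411750 + 71240) = (√(-155575 + (-492 - (6 + 2*√28))) + 20296)*482990 = (√(-155575 + (-492 - (6 + 2*(2*√7)))) + 20296)*482990 = (√(-155575 + (-492 - (6 + 4*√7))) + 20296)*482990 = (√(-155575 + (-492 + (-6 - 4*√7))) + 20296)*482990 = (√(-155575 + (-498 - 4*√7)) + 20296)*482990 = (√(-156073 - 4*√7) + 20296)*482990 = (20296 + √(-156073 - 4*√7))*482990 = 9802765040 + 482990*√(-156073 - 4*√7)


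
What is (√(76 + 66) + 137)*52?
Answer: 7124 + 52*√142 ≈ 7743.6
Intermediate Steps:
(√(76 + 66) + 137)*52 = (√142 + 137)*52 = (137 + √142)*52 = 7124 + 52*√142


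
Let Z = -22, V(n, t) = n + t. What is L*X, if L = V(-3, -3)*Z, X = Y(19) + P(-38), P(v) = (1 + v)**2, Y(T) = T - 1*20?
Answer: 180576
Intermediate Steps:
Y(T) = -20 + T (Y(T) = T - 20 = -20 + T)
X = 1368 (X = (-20 + 19) + (1 - 38)**2 = -1 + (-37)**2 = -1 + 1369 = 1368)
L = 132 (L = (-3 - 3)*(-22) = -6*(-22) = 132)
L*X = 132*1368 = 180576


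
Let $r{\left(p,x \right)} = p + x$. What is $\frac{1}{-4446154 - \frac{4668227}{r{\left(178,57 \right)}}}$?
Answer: $- \frac{235}{1049514417} \approx -2.2391 \cdot 10^{-7}$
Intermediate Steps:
$\frac{1}{-4446154 - \frac{4668227}{r{\left(178,57 \right)}}} = \frac{1}{-4446154 - \frac{4668227}{178 + 57}} = \frac{1}{-4446154 - \frac{4668227}{235}} = \frac{1}{- \frac{1049514417}{235}} = - \frac{235}{1049514417}$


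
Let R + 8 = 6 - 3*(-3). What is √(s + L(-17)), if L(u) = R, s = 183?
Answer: √190 ≈ 13.784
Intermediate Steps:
R = 7 (R = -8 + (6 - 3*(-3)) = -8 + (6 + 9) = -8 + 15 = 7)
L(u) = 7
√(s + L(-17)) = √(183 + 7) = √190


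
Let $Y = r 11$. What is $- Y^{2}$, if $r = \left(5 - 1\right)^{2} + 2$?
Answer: $-39204$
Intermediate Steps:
$r = 18$ ($r = 4^{2} + 2 = 16 + 2 = 18$)
$Y = 198$ ($Y = 18 \cdot 11 = 198$)
$- Y^{2} = - 198^{2} = \left(-1\right) 39204 = -39204$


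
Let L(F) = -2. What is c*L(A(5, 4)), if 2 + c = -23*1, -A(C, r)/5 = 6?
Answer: 50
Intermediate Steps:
A(C, r) = -30 (A(C, r) = -5*6 = -30)
c = -25 (c = -2 - 23*1 = -2 - 23 = -25)
c*L(A(5, 4)) = -25*(-2) = 50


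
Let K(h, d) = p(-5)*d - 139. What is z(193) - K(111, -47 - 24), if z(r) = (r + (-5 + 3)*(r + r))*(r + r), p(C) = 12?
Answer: -222503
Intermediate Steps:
K(h, d) = -139 + 12*d (K(h, d) = 12*d - 139 = -139 + 12*d)
z(r) = -6*r**2 (z(r) = (r - 4*r)*(2*r) = (-3*r)*(2*r) = -6*r**2)
z(193) - K(111, -47 - 24) = -6*193**2 - (-139 + 12*(-47 - 24)) = -6*37249 - (-139 + 12*(-71)) = -223494 - (-139 - 852) = -223494 - 1*(-991) = -223494 + 991 = -222503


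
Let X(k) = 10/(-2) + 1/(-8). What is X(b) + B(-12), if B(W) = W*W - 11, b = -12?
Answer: 1023/8 ≈ 127.88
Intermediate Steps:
B(W) = -11 + W**2 (B(W) = W**2 - 11 = -11 + W**2)
X(k) = -41/8 (X(k) = 10*(-1/2) + 1*(-1/8) = -5 - 1/8 = -41/8)
X(b) + B(-12) = -41/8 + (-11 + (-12)**2) = -41/8 + (-11 + 144) = -41/8 + 133 = 1023/8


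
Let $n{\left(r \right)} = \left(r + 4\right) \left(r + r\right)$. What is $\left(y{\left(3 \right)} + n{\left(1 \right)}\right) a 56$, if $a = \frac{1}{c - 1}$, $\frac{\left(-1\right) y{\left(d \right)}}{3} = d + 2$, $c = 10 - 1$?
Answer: $-35$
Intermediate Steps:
$c = 9$
$y{\left(d \right)} = -6 - 3 d$ ($y{\left(d \right)} = - 3 \left(d + 2\right) = - 3 \left(2 + d\right) = -6 - 3 d$)
$a = \frac{1}{8}$ ($a = \frac{1}{9 - 1} = \frac{1}{8} \approx 0.125$)
$n{\left(r \right)} = 2 r \left(4 + r\right)$ ($n{\left(r \right)} = \left(4 + r\right) 2 r = 2 r \left(4 + r\right)$)
$\left(y{\left(3 \right)} + n{\left(1 \right)}\right) a 56 = \left(\left(-6 - 9\right) + 2 \cdot 1 \left(4 + 1\right)\right) \frac{1}{8} \cdot 56 = \left(\left(-6 - 9\right) + 2 \cdot 1 \cdot 5\right) \frac{1}{8} \cdot 56 = \left(-15 + 10\right) \frac{1}{8} \cdot 56 = \left(-5\right) \frac{1}{8} \cdot 56 = \left(- \frac{5}{8}\right) 56 = -35$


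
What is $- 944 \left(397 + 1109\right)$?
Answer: $-1421664$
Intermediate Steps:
$- 944 \left(397 + 1109\right) = \left(-944\right) 1506 = -1421664$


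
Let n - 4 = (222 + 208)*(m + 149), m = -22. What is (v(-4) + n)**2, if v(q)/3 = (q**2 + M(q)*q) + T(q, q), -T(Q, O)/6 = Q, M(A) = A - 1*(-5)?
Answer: 2994497284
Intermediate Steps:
M(A) = 5 + A (M(A) = A + 5 = 5 + A)
T(Q, O) = -6*Q
v(q) = -18*q + 3*q**2 + 3*q*(5 + q) (v(q) = 3*((q**2 + (5 + q)*q) - 6*q) = 3*((q**2 + q*(5 + q)) - 6*q) = 3*(q**2 - 6*q + q*(5 + q)) = -18*q + 3*q**2 + 3*q*(5 + q))
n = 54614 (n = 4 + (222 + 208)*(-22 + 149) = 4 + 430*127 = 4 + 54610 = 54614)
(v(-4) + n)**2 = (3*(-4)*(-1 + 2*(-4)) + 54614)**2 = (3*(-4)*(-1 - 8) + 54614)**2 = (3*(-4)*(-9) + 54614)**2 = (108 + 54614)**2 = 54722**2 = 2994497284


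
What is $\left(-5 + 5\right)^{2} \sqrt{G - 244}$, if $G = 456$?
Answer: $0$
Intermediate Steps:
$\left(-5 + 5\right)^{2} \sqrt{G - 244} = \left(-5 + 5\right)^{2} \sqrt{456 - 244} = 0^{2} \sqrt{212} = 0 \cdot 2 \sqrt{53} = 0$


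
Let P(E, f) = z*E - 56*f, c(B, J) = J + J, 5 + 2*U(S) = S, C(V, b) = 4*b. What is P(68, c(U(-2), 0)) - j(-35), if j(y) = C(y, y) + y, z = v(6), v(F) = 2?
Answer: 311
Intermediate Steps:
z = 2
U(S) = -5/2 + S/2
c(B, J) = 2*J
j(y) = 5*y (j(y) = 4*y + y = 5*y)
P(E, f) = -56*f + 2*E (P(E, f) = 2*E - 56*f = -56*f + 2*E)
P(68, c(U(-2), 0)) - j(-35) = (-112*0 + 2*68) - 5*(-35) = (-56*0 + 136) - 1*(-175) = (0 + 136) + 175 = 136 + 175 = 311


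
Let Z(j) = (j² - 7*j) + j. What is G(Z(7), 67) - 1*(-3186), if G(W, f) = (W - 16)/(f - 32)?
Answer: 111501/35 ≈ 3185.7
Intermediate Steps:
Z(j) = j² - 6*j
G(W, f) = (-16 + W)/(-32 + f)
G(Z(7), 67) - 1*(-3186) = (-16 + 7*(-6 + 7))/(-32 + 67) - 1*(-3186) = (-16 + 7*1)/35 + 3186 = (-16 + 7)/35 + 3186 = (1/35)*(-9) + 3186 = -9/35 + 3186 = 111501/35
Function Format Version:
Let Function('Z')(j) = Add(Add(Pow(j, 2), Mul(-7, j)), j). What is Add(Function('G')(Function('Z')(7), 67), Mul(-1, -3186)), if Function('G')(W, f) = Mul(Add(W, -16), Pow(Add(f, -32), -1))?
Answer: Rational(111501, 35) ≈ 3185.7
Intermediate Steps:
Function('Z')(j) = Add(Pow(j, 2), Mul(-6, j))
Function('G')(W, f) = Mul(Pow(Add(-32, f), -1), Add(-16, W)) (Function('G')(W, f) = Mul(Add(-16, W), Pow(Add(-32, f), -1)) = Mul(Pow(Add(-32, f), -1), Add(-16, W)))
Add(Function('G')(Function('Z')(7), 67), Mul(-1, -3186)) = Add(Mul(Pow(Add(-32, 67), -1), Add(-16, Mul(7, Add(-6, 7)))), Mul(-1, -3186)) = Add(Mul(Pow(35, -1), Add(-16, Mul(7, 1))), 3186) = Add(Mul(Rational(1, 35), Add(-16, 7)), 3186) = Add(Mul(Rational(1, 35), -9), 3186) = Add(Rational(-9, 35), 3186) = Rational(111501, 35)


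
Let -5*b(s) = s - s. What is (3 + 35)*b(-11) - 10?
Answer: -10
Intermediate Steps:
b(s) = 0 (b(s) = -(s - s)/5 = -⅕*0 = 0)
(3 + 35)*b(-11) - 10 = (3 + 35)*0 - 10 = 38*0 - 10 = 0 - 10 = -10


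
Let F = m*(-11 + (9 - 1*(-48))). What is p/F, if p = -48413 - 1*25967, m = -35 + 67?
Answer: -18595/368 ≈ -50.530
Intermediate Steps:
m = 32
p = -74380 (p = -48413 - 25967 = -74380)
F = 1472 (F = 32*(-11 + (9 - 1*(-48))) = 32*(-11 + (9 + 48)) = 32*(-11 + 57) = 32*46 = 1472)
p/F = -74380/1472 = -74380*1/1472 = -18595/368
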